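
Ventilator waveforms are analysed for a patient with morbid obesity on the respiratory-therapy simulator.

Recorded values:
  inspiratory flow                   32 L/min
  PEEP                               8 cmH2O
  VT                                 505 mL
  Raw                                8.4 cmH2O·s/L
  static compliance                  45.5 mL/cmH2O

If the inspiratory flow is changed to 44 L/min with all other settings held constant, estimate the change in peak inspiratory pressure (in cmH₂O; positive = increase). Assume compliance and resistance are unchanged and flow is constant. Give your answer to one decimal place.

Flow: 32 L/min ÷ 60 = 0.5333 L/s.
New flow: 44 L/min ÷ 60 = 0.7333 L/s.
PIP = Vt/C + R·V̇ + PEEP (constant-flow equation of motion).
Only the resistive term changes: ΔPIP = R × ΔV̇ = 8.4 × (0.7333 − 0.5333) = 8.4 × 0.2 = 1.68 cmH2O.

1.7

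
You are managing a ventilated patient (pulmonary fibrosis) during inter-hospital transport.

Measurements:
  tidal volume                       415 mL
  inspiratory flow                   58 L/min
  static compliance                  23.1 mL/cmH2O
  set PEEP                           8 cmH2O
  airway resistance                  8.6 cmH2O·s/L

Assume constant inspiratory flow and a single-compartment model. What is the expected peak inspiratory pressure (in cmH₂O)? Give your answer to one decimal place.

Flow: 58 L/min ÷ 60 = 0.9667 L/s.
Equation of motion (constant flow): PIP = Vt/C + R·V̇ + PEEP.
PIP = 415/23.1 + 8.6×0.9667 + 8 = 17.965 + 8.314 + 8 = 34.279 cmH2O.

34.3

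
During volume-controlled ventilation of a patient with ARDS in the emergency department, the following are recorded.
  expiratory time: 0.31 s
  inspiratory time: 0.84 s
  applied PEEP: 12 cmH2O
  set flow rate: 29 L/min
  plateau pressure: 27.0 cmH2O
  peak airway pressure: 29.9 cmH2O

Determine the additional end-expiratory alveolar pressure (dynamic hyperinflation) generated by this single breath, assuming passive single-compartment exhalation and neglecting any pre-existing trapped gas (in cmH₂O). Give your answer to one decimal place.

2.2

Flow: 29 L/min ÷ 60 = 0.4833 L/s.
Vt = flow × Ti = 0.4833 L/s × 0.84 s × 1000 mL/L = 405.97 mL.
R = (PIP − Pplat)/V̇ = (29.9 − 27.0) / 0.4833 = 2.9/0.4833 = 6.0 cmH2O·s/L.
C = Vt/(Pplat − PEEP) = 405.97 / (27.0 − 12) = 405.97/15.0 = 27.065 mL/cmH2O.
τ = R × C = 6.0 × 0.02707 L/cmH2O = 0.1624 s.
Fraction remaining = e^(−Te/τ) = e^(−0.31/0.1624) = 0.1482; trapped volume = 405.97 × 0.1482 = 60.165 mL.
Additional alveolar pressure from trapping ≈ V_trapped / C = 60.165 / 27.065 = 2.223 cmH2O.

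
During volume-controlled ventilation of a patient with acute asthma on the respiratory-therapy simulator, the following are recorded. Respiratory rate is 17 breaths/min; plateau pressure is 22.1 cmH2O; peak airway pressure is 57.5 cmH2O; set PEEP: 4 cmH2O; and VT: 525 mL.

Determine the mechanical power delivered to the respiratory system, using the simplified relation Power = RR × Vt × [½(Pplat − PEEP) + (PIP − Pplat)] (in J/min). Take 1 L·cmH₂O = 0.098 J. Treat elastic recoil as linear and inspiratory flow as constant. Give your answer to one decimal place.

Per-breath work = Vt × [½(Pplat−PEEP) + (PIP−Pplat)] = 0.525 × [0.5×18.1 + 35.4] = 0.525 × 44.45 = 23.336 L·cmH2O.
Power = 17 × 23.336 = 396.71 L·cmH2O/min.
× 0.098 J/(L·cmH2O) → 38.878 J/min.

38.9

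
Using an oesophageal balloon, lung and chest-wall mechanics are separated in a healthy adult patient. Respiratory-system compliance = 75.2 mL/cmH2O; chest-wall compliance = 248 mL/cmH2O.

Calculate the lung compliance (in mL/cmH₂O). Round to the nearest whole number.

108

1/CL = 1/Crs − 1/Ccw.
1/CL = 1/75.2 − 1/248 = 0.009266.
CL = 107.92 mL/cmH2O.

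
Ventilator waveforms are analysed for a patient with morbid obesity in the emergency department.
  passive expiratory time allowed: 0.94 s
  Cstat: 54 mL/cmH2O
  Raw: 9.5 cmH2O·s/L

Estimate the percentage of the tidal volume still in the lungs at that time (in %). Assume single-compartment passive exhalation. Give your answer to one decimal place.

16.0

τ = R × C = 9.5 × 54 mL/cmH2O = 9.5 × 0.054 L/cmH2O = 0.513 s.
Passive exhalation: V(t)/V₀ = e^(−t/τ) = e^(−0.94/0.513) = 0.16.
Fraction remaining = 0.16 → 16.0%.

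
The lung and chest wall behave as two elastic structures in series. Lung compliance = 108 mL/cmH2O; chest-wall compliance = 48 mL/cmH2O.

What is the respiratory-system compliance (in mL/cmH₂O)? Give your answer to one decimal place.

33.2

Lung and chest wall are elastances in series: 1/Crs = 1/CL + 1/Ccw.
1/Crs = 1/108 + 1/48 = 0.03009.
Crs = 33.234 mL/cmH2O.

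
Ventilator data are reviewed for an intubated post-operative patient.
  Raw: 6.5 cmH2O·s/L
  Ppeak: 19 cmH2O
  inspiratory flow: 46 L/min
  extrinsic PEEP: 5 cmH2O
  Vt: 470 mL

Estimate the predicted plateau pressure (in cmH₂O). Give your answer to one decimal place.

14.0

Flow: 46 L/min ÷ 60 = 0.7667 L/s.
Pplat = PIP − Raw × flow = 19 − 6.5 × 0.7667 = 19 − 4.984 = 14.016 cmH2O.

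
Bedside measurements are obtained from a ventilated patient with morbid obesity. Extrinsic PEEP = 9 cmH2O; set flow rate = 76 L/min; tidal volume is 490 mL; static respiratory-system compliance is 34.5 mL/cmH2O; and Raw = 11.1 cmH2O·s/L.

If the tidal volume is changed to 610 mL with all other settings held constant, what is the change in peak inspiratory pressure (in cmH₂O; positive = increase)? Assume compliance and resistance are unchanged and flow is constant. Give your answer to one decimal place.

PIP = Vt/C + R·V̇ + PEEP (constant-flow equation of motion).
Only the elastic term changes: ΔPIP = ΔVt / C = (610 − 490) / 34.5 = 3.478 cmH2O.

3.5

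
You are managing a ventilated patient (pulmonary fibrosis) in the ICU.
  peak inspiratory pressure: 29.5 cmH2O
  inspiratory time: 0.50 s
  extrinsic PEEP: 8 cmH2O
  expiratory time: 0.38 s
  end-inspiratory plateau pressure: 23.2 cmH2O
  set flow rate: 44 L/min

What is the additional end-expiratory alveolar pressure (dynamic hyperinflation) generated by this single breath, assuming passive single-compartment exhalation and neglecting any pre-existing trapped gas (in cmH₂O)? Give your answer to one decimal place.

2.4

Flow: 44 L/min ÷ 60 = 0.7333 L/s.
Vt = flow × Ti = 0.7333 L/s × 0.50 s × 1000 mL/L = 366.65 mL.
R = (PIP − Pplat)/V̇ = (29.5 − 23.2) / 0.7333 = 6.3/0.7333 = 8.591 cmH2O·s/L.
C = Vt/(Pplat − PEEP) = 366.65 / (23.2 − 8) = 366.65/15.2 = 24.122 mL/cmH2O.
τ = R × C = 8.591 × 0.02412 L/cmH2O = 0.2072 s.
Fraction remaining = e^(−Te/τ) = e^(−0.38/0.2072) = 0.1598; trapped volume = 366.65 × 0.1598 = 58.591 mL.
Additional alveolar pressure from trapping ≈ V_trapped / C = 58.591 / 24.122 = 2.429 cmH2O.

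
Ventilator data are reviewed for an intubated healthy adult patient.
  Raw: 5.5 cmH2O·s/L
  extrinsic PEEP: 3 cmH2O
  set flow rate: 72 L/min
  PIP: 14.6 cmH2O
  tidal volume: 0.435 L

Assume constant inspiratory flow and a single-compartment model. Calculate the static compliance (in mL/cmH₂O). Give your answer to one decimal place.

Flow: 72 L/min ÷ 60 = 1.2 L/s.
Equation of motion (constant flow): PIP = Vt/C + R·V̇ + PEEP.
Vt/C = PIP − R·V̇ − PEEP = 14.6 − 5.5×1.2 − 3 = 14.6 − 6.6 − 3 = 5.0 cmH2O.
C = Vt / 5.0 = 435 / 5.0 = 87.0 mL/cmH2O.

87.0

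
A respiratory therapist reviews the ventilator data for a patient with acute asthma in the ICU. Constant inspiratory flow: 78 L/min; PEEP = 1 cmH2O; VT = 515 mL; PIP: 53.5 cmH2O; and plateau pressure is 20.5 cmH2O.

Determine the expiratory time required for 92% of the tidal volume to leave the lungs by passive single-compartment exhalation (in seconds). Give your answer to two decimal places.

1.69

Flow: 78 L/min ÷ 60 = 1.3 L/s.
R = (PIP − Pplat)/V̇ = (53.5 − 20.5) / 1.3 = 33.0/1.3 = 25.385 cmH2O·s/L.
C = Vt/(Pplat − PEEP) = 515.0 / (20.5 − 1) = 515.0/19.5 = 26.41 mL/cmH2O.
τ = R × C = 25.385 × 0.02641 L/cmH2O = 0.6704 s.
t = −τ·ln(1 − 0.92) = −0.6704·ln(0.08) = 1.693 s.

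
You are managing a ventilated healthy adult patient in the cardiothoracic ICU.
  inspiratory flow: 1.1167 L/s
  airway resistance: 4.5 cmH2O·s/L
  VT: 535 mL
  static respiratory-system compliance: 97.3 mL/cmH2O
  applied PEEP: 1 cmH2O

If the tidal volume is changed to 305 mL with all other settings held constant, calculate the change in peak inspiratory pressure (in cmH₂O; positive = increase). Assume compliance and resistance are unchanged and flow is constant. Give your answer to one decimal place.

-2.4

PIP = Vt/C + R·V̇ + PEEP (constant-flow equation of motion).
Only the elastic term changes: ΔPIP = ΔVt / C = (305 − 535) / 97.3 = -2.364 cmH2O.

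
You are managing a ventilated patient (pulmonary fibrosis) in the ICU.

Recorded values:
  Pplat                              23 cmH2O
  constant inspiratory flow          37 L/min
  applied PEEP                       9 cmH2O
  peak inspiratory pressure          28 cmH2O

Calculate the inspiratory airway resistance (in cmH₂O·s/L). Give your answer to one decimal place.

8.1

Flow: 37 L/min ÷ 60 = 0.6167 L/s.
Raw = (PIP − Pplat) / flow = (28 − 23) / 0.6167 = 5.0 / 0.6167 = 8.108 cmH2O·s/L.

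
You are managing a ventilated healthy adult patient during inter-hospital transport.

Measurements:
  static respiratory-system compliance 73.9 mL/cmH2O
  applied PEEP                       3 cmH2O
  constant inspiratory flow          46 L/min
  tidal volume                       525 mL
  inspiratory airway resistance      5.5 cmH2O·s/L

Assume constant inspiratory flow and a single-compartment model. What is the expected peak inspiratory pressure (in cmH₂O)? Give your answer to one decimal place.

14.3

Flow: 46 L/min ÷ 60 = 0.7667 L/s.
Equation of motion (constant flow): PIP = Vt/C + R·V̇ + PEEP.
PIP = 525/73.9 + 5.5×0.7667 + 3 = 7.104 + 4.217 + 3 = 14.321 cmH2O.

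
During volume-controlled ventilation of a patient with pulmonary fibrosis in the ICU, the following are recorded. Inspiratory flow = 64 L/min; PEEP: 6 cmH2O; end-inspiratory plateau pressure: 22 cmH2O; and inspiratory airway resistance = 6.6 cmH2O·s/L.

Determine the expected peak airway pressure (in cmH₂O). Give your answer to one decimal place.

29.0

Flow: 64 L/min ÷ 60 = 1.0667 L/s.
PIP = Pplat + Raw × flow = 22 + 6.6 × 1.0667 = 22 + 7.04 = 29.04 cmH2O.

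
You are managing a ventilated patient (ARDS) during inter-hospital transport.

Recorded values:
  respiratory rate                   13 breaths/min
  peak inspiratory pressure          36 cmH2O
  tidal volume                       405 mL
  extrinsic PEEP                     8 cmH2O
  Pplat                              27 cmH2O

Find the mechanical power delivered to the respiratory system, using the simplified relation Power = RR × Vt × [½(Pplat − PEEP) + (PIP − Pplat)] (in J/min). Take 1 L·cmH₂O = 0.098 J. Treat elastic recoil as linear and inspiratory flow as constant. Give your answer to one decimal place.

9.5

Per-breath work = Vt × [½(Pplat−PEEP) + (PIP−Pplat)] = 0.405 × [0.5×19.0 + 9.0] = 0.405 × 18.5 = 7.493 L·cmH2O.
Power = 13 × 7.493 = 97.409 L·cmH2O/min.
× 0.098 J/(L·cmH2O) → 9.546 J/min.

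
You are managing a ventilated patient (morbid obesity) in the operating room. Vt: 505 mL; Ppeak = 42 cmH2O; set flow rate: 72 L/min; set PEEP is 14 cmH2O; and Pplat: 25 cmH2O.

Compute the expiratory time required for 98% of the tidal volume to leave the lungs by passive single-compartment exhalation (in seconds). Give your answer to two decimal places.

2.54

Flow: 72 L/min ÷ 60 = 1.2 L/s.
R = (PIP − Pplat)/V̇ = (42 − 25) / 1.2 = 17.0/1.2 = 14.167 cmH2O·s/L.
C = Vt/(Pplat − PEEP) = 505.0 / (25 − 14) = 505.0/11.0 = 45.909 mL/cmH2O.
τ = R × C = 14.167 × 0.04591 L/cmH2O = 0.6504 s.
t = −τ·ln(1 − 0.98) = −0.6504·ln(0.02) = 2.544 s.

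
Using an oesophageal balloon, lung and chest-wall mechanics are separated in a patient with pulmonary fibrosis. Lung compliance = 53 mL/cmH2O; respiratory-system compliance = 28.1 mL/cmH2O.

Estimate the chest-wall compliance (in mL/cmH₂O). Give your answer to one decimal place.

59.8

1/Ccw = 1/Crs − 1/CL.
1/Ccw = 1/28.1 − 1/53 = 0.01672.
Ccw = 59.809 mL/cmH2O.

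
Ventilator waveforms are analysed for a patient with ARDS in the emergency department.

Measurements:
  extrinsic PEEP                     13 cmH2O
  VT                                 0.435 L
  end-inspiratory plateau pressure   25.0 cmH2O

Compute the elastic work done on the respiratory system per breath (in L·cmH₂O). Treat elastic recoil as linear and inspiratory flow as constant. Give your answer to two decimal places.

Elastic work ≈ ½ × (Pplat − PEEP) × Vt = 0.5 × (25.0 − 13) × 0.435 L = 0.5 × 12.0 × 0.435 = 2.61 L·cmH2O.

2.61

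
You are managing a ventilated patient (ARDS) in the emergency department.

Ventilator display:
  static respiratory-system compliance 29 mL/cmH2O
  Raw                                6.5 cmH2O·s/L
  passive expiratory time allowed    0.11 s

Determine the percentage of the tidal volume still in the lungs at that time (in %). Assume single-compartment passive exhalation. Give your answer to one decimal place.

τ = R × C = 6.5 × 29 mL/cmH2O = 6.5 × 0.029 L/cmH2O = 0.1885 s.
Passive exhalation: V(t)/V₀ = e^(−t/τ) = e^(−0.11/0.1885) = 0.5579.
Fraction remaining = 0.5579 → 55.79%.

55.8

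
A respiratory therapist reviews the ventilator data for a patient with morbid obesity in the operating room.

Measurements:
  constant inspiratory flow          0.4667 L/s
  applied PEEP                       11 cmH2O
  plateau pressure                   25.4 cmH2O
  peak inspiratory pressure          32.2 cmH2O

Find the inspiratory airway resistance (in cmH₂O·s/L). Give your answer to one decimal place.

14.6

Raw = (PIP − Pplat) / flow = (32.2 − 25.4) / 0.4667 = 6.8 / 0.4667 = 14.57 cmH2O·s/L.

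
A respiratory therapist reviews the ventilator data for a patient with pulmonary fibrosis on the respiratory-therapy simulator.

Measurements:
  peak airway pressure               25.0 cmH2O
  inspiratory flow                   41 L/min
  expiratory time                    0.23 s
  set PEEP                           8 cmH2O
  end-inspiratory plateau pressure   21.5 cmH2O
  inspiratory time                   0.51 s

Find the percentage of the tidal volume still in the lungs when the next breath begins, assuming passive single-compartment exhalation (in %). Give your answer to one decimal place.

17.6

Flow: 41 L/min ÷ 60 = 0.6833 L/s.
Vt = flow × Ti = 0.6833 L/s × 0.51 s × 1000 mL/L = 348.48 mL.
R = (PIP − Pplat)/V̇ = (25.0 − 21.5) / 0.6833 = 3.5/0.6833 = 5.122 cmH2O·s/L.
C = Vt/(Pplat − PEEP) = 348.48 / (21.5 − 8) = 348.48/13.5 = 25.813 mL/cmH2O.
τ = R × C = 5.122 × 0.02581 L/cmH2O = 0.1322 s.
Fraction remaining at end-expiration = e^(−Te/τ) = e^(−0.23/0.1322) = 0.1756 → 17.56%.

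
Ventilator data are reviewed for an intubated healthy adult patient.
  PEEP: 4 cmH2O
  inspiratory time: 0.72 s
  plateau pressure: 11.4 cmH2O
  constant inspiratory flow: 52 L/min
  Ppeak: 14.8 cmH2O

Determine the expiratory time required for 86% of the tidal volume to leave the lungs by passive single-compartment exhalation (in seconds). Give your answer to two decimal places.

Flow: 52 L/min ÷ 60 = 0.8667 L/s.
Vt = flow × Ti = 0.8667 L/s × 0.72 s × 1000 mL/L = 624.02 mL.
R = (PIP − Pplat)/V̇ = (14.8 − 11.4) / 0.8667 = 3.4/0.8667 = 3.923 cmH2O·s/L.
C = Vt/(Pplat − PEEP) = 624.02 / (11.4 − 4) = 624.02/7.4 = 84.327 mL/cmH2O.
τ = R × C = 3.923 × 0.08433 L/cmH2O = 0.3308 s.
t = −τ·ln(1 − 0.86) = −0.3308·ln(0.14) = 0.6504 s.

0.65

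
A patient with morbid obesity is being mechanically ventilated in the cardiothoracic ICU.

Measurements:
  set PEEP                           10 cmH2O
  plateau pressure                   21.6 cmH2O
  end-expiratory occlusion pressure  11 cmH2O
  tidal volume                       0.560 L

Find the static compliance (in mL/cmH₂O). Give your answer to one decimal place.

52.8

End-expiratory occlusion gives total PEEP = 11 cmH2O (intrinsic PEEP = 11 − 10 = 1). Use total PEEP for the elastic gradient.
Cstat = Vt / (Pplat − PEEPtotal) = 560 / (21.6 − 11) = 560 / 10.6 = 52.83 mL/cmH2O.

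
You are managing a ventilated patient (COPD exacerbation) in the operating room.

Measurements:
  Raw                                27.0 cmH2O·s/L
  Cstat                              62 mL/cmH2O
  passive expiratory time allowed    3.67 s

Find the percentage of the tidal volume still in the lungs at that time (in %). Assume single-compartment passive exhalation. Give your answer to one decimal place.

τ = R × C = 27.0 × 62 mL/cmH2O = 27.0 × 0.062 L/cmH2O = 1.674 s.
Passive exhalation: V(t)/V₀ = e^(−t/τ) = e^(−3.67/1.674) = 0.1117.
Fraction remaining = 0.1117 → 11.17%.

11.2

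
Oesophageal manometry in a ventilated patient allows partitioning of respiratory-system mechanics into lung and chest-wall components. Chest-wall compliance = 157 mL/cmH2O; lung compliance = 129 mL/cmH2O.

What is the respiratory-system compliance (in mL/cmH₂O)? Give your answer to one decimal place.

Lung and chest wall are elastances in series: 1/Crs = 1/CL + 1/Ccw.
1/Crs = 1/129 + 1/157 = 0.01412.
Crs = 70.822 mL/cmH2O.

70.8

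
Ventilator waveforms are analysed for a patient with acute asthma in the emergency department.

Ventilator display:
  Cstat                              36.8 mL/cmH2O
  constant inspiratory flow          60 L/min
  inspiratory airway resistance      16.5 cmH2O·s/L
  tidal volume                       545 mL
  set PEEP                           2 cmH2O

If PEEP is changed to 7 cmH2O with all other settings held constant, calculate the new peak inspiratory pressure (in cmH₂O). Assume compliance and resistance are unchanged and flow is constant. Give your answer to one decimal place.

38.3

Flow: 60 L/min ÷ 60 = 1 L/s.
PIP = Vt/C + R·V̇ + PEEP (constant-flow equation of motion).
Only the baseline term changes: ΔPIP = ΔPEEP = 7 − 2 = 5.0 cmH2O.
Original PIP = 545/36.8 + 16.5×1 + 2 = 33.31 cmH2O; new PIP = 33.31 + (5.0) = 38.31 cmH2O.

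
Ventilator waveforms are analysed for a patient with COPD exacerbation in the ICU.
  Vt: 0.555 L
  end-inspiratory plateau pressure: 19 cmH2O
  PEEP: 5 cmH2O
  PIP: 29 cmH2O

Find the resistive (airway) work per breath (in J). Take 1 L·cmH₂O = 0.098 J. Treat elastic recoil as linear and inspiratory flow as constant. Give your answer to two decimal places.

With constant inspiratory flow the resistive pressure is constant at PIP − Pplat = 29 − 19 = 10.0 cmH2O, so resistive work = 10.0 × 0.555 = 5.55 L·cmH2O.
× 0.098 J/(L·cmH2O) → 0.5439 J.

0.54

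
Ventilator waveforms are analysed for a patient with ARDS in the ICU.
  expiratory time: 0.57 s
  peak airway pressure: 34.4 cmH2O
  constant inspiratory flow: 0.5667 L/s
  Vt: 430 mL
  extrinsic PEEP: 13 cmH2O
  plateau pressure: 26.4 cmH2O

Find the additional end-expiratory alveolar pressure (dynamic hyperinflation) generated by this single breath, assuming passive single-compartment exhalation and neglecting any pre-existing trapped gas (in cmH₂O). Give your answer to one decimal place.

3.8

R = (PIP − Pplat)/V̇ = (34.4 − 26.4) / 0.5667 = 8.0/0.5667 = 14.117 cmH2O·s/L.
C = Vt/(Pplat − PEEP) = 430.0 / (26.4 − 13) = 430.0/13.4 = 32.09 mL/cmH2O.
τ = R × C = 14.117 × 0.03209 L/cmH2O = 0.453 s.
Fraction remaining = e^(−Te/τ) = e^(−0.57/0.453) = 0.2841; trapped volume = 430.0 × 0.2841 = 122.16 mL.
Additional alveolar pressure from trapping ≈ V_trapped / C = 122.16 / 32.09 = 3.807 cmH2O.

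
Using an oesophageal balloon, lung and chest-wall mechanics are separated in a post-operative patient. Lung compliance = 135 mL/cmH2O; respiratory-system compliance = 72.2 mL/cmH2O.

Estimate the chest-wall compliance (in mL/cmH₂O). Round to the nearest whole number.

1/Ccw = 1/Crs − 1/CL.
1/Ccw = 1/72.2 − 1/135 = 0.006443.
Ccw = 155.21 mL/cmH2O.

155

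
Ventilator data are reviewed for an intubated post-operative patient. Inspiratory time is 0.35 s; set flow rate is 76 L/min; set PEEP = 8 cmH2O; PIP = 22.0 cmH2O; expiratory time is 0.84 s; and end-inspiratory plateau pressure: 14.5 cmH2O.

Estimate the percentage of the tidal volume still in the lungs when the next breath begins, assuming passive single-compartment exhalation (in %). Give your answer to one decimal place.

12.5

Flow: 76 L/min ÷ 60 = 1.2667 L/s.
Vt = flow × Ti = 1.2667 L/s × 0.35 s × 1000 mL/L = 443.35 mL.
R = (PIP − Pplat)/V̇ = (22.0 − 14.5) / 1.2667 = 7.5/1.2667 = 5.921 cmH2O·s/L.
C = Vt/(Pplat − PEEP) = 443.35 / (14.5 − 8) = 443.35/6.5 = 68.208 mL/cmH2O.
τ = R × C = 5.921 × 0.06821 L/cmH2O = 0.4039 s.
Fraction remaining at end-expiration = e^(−Te/τ) = e^(−0.84/0.4039) = 0.125 → 12.5%.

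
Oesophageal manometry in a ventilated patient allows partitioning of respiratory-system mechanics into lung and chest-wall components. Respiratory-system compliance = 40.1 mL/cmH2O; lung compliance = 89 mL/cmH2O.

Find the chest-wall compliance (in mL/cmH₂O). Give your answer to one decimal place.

1/Ccw = 1/Crs − 1/CL.
1/Ccw = 1/40.1 − 1/89 = 0.0137.
Ccw = 72.993 mL/cmH2O.

73.0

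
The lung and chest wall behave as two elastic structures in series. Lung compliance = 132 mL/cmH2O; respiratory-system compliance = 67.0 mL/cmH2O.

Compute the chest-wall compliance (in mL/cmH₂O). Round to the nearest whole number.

1/Ccw = 1/Crs − 1/CL.
1/Ccw = 1/67.0 − 1/132 = 0.00735.
Ccw = 136.05 mL/cmH2O.

136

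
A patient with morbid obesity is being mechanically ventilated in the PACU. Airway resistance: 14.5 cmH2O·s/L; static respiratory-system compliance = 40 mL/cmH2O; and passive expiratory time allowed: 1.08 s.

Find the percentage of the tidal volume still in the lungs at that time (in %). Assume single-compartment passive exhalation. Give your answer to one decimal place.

15.5

τ = R × C = 14.5 × 40 mL/cmH2O = 14.5 × 0.040 L/cmH2O = 0.58 s.
Passive exhalation: V(t)/V₀ = e^(−t/τ) = e^(−1.08/0.58) = 0.1554.
Fraction remaining = 0.1554 → 15.54%.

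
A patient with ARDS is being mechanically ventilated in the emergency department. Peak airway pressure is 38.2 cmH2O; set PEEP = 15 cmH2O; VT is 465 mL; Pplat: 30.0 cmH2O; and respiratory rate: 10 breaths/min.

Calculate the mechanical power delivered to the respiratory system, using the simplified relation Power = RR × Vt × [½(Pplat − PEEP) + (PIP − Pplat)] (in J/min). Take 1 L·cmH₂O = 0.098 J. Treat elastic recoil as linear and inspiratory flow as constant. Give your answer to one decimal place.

Per-breath work = Vt × [½(Pplat−PEEP) + (PIP−Pplat)] = 0.465 × [0.5×15.0 + 8.2] = 0.465 × 15.7 = 7.301 L·cmH2O.
Power = 10 × 7.301 = 73.01 L·cmH2O/min.
× 0.098 J/(L·cmH2O) → 7.155 J/min.

7.2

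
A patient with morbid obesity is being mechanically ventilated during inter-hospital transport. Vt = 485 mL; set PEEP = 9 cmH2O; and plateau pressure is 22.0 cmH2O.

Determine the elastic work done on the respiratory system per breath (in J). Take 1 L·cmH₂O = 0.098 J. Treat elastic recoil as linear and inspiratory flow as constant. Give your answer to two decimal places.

Elastic work ≈ ½ × (Pplat − PEEP) × Vt = 0.5 × (22.0 − 9) × 0.485 L = 0.5 × 13.0 × 0.485 = 3.153 L·cmH2O.
× 0.098 J/(L·cmH2O) → 0.309 J.

0.31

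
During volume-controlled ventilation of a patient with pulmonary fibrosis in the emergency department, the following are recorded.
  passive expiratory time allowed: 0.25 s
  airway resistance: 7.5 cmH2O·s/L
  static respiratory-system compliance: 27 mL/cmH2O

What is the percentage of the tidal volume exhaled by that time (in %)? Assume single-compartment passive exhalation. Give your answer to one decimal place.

70.9

τ = R × C = 7.5 × 27 mL/cmH2O = 7.5 × 0.027 L/cmH2O = 0.2025 s.
Passive exhalation: V(t)/V₀ = e^(−t/τ) = e^(−0.25/0.2025) = 0.291.
Fraction exhaled = 1 − 0.291 = 0.709 → 70.9%.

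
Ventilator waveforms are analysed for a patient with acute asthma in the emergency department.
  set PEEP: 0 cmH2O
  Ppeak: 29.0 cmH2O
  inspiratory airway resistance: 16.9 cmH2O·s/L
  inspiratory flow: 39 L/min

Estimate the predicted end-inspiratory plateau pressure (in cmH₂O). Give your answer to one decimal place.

18.0

Flow: 39 L/min ÷ 60 = 0.65 L/s.
Pplat = PIP − Raw × flow = 29.0 − 16.9 × 0.65 = 29.0 − 10.985 = 18.015 cmH2O.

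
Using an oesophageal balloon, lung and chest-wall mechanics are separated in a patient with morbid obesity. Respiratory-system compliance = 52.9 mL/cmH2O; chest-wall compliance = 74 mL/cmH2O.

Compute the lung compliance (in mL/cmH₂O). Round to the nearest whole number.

1/CL = 1/Crs − 1/Ccw.
1/CL = 1/52.9 − 1/74 = 0.00539.
CL = 185.53 mL/cmH2O.

186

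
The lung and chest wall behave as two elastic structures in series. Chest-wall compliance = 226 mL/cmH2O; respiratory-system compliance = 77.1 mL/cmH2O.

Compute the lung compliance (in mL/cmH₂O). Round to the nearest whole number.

117

1/CL = 1/Crs − 1/Ccw.
1/CL = 1/77.1 − 1/226 = 0.008545.
CL = 117.03 mL/cmH2O.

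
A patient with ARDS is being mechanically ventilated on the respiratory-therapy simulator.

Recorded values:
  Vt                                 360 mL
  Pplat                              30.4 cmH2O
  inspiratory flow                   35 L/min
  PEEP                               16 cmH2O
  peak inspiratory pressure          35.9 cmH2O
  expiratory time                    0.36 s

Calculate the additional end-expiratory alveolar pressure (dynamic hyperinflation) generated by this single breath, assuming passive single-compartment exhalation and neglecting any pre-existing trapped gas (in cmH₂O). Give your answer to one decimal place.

Flow: 35 L/min ÷ 60 = 0.5833 L/s.
R = (PIP − Pplat)/V̇ = (35.9 − 30.4) / 0.5833 = 5.5/0.5833 = 9.429 cmH2O·s/L.
C = Vt/(Pplat − PEEP) = 360.0 / (30.4 − 16) = 360.0/14.4 = 25.0 mL/cmH2O.
τ = R × C = 9.429 × 0.025 L/cmH2O = 0.2357 s.
Fraction remaining = e^(−Te/τ) = e^(−0.36/0.2357) = 0.2171; trapped volume = 360.0 × 0.2171 = 78.156 mL.
Additional alveolar pressure from trapping ≈ V_trapped / C = 78.156 / 25.0 = 3.126 cmH2O.

3.1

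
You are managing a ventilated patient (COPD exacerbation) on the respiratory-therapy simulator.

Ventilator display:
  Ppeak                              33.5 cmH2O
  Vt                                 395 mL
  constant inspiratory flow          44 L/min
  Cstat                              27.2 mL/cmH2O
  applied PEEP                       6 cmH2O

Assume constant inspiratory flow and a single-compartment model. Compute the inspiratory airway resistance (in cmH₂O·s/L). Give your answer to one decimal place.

17.7

Flow: 44 L/min ÷ 60 = 0.7333 L/s.
Equation of motion (constant flow): PIP = Vt/C + R·V̇ + PEEP.
R·V̇ = PIP − Vt/C − PEEP = 33.5 − 395/27.2 − 6 = 33.5 − 14.522 − 6 = 12.978 cmH2O.
R = 12.978 / 0.7333 = 17.698 cmH2O·s/L.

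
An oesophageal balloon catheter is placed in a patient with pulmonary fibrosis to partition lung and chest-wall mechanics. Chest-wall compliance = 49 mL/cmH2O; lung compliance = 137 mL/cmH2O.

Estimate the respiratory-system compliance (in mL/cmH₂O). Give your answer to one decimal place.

36.1

Lung and chest wall are elastances in series: 1/Crs = 1/CL + 1/Ccw.
1/Crs = 1/137 + 1/49 = 0.02771.
Crs = 36.088 mL/cmH2O.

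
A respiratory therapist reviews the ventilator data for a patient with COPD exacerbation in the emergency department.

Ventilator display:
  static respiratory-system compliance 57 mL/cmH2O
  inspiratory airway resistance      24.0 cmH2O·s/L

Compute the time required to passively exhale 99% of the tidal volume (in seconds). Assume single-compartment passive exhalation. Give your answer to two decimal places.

τ = R × C = 24.0 × 57 mL/cmH2O = 24.0 × 0.057 L/cmH2O = 1.368 s.
Exhaled fraction f = 1 − e^(−t/τ) → t = −τ·ln(1 − f) = −1.368·ln(0.01) = 6.3 s.

6.30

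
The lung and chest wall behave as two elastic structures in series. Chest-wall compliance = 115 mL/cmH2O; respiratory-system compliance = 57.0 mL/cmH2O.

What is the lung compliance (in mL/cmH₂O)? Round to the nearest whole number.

1/CL = 1/Crs − 1/Ccw.
1/CL = 1/57.0 − 1/115 = 0.008848.
CL = 113.02 mL/cmH2O.

113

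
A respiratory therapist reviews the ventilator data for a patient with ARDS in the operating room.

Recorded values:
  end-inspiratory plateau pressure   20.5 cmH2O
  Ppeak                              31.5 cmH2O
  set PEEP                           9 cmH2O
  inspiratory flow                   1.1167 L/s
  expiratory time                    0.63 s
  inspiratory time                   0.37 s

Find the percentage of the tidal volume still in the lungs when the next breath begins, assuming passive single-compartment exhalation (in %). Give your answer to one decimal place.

Vt = flow × Ti = 1.1167 L/s × 0.37 s × 1000 mL/L = 413.18 mL.
R = (PIP − Pplat)/V̇ = (31.5 − 20.5) / 1.1167 = 11.0/1.1167 = 9.85 cmH2O·s/L.
C = Vt/(Pplat − PEEP) = 413.18 / (20.5 − 9) = 413.18/11.5 = 35.929 mL/cmH2O.
τ = R × C = 9.85 × 0.03593 L/cmH2O = 0.3539 s.
Fraction remaining at end-expiration = e^(−Te/τ) = e^(−0.63/0.3539) = 0.1686 → 16.86%.

16.9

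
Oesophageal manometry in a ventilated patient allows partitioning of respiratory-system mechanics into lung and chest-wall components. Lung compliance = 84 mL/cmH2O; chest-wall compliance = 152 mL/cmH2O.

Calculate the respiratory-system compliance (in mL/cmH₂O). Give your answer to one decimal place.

Lung and chest wall are elastances in series: 1/Crs = 1/CL + 1/Ccw.
1/Crs = 1/84 + 1/152 = 0.01848.
Crs = 54.113 mL/cmH2O.

54.1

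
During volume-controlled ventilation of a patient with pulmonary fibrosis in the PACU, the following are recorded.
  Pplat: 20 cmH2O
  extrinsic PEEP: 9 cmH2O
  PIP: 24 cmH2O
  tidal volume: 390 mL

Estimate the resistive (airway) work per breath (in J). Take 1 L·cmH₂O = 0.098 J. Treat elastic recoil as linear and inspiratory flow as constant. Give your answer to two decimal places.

0.15

With constant inspiratory flow the resistive pressure is constant at PIP − Pplat = 24 − 20 = 4.0 cmH2O, so resistive work = 4.0 × 0.390 = 1.56 L·cmH2O.
× 0.098 J/(L·cmH2O) → 0.1529 J.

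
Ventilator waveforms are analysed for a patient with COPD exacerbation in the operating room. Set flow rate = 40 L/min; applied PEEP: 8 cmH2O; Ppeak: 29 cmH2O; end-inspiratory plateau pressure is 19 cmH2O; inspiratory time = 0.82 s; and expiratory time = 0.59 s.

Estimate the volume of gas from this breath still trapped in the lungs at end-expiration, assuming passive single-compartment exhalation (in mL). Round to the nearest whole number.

Flow: 40 L/min ÷ 60 = 0.6667 L/s.
Vt = flow × Ti = 0.6667 L/s × 0.82 s × 1000 mL/L = 546.69 mL.
R = (PIP − Pplat)/V̇ = (29 − 19) / 0.6667 = 10.0/0.6667 = 14.999 cmH2O·s/L.
C = Vt/(Pplat − PEEP) = 546.69 / (19 − 8) = 546.69/11.0 = 49.699 mL/cmH2O.
τ = R × C = 14.999 × 0.0497 L/cmH2O = 0.7455 s.
Fraction remaining = e^(−Te/τ) = e^(−0.59/0.7455) = 0.4532.
Trapped volume = 546.69 × 0.4532 = 247.76 mL.

248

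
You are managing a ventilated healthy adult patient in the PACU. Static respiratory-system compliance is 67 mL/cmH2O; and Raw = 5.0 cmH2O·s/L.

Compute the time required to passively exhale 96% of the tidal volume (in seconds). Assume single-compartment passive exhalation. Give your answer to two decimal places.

τ = R × C = 5.0 × 67 mL/cmH2O = 5.0 × 0.067 L/cmH2O = 0.335 s.
Exhaled fraction f = 1 − e^(−t/τ) → t = −τ·ln(1 − f) = −0.335·ln(0.04) = 1.078 s.

1.08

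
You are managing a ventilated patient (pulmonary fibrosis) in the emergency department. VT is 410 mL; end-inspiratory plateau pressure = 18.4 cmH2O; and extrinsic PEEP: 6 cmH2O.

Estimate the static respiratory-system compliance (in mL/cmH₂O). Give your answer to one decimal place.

33.1

Cstat = Vt / (Pplat − PEEP) = 410 / (18.4 − 6) = 410 / 12.4 = 33.065 mL/cmH2O.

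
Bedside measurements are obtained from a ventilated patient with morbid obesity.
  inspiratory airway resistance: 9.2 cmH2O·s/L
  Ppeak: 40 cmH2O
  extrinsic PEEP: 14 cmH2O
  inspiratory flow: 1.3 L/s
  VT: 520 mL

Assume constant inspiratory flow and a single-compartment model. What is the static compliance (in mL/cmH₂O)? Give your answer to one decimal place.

37.0

Equation of motion (constant flow): PIP = Vt/C + R·V̇ + PEEP.
Vt/C = PIP − R·V̇ − PEEP = 40 − 9.2×1.3 − 14 = 40 − 11.96 − 14 = 14.04 cmH2O.
C = Vt / 14.04 = 520 / 14.04 = 37.037 mL/cmH2O.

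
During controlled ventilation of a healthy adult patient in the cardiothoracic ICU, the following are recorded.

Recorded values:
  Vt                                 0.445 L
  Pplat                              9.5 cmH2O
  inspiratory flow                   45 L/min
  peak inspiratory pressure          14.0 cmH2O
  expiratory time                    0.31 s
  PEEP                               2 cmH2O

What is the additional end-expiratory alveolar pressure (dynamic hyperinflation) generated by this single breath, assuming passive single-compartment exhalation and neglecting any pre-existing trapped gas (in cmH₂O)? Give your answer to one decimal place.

Flow: 45 L/min ÷ 60 = 0.75 L/s.
R = (PIP − Pplat)/V̇ = (14.0 − 9.5) / 0.75 = 4.5/0.75 = 6.0 cmH2O·s/L.
C = Vt/(Pplat − PEEP) = 445.0 / (9.5 − 2) = 445.0/7.5 = 59.333 mL/cmH2O.
τ = R × C = 6.0 × 0.05933 L/cmH2O = 0.356 s.
Fraction remaining = e^(−Te/τ) = e^(−0.31/0.356) = 0.4186; trapped volume = 445.0 × 0.4186 = 186.28 mL.
Additional alveolar pressure from trapping ≈ V_trapped / C = 186.28 / 59.333 = 3.14 cmH2O.

3.1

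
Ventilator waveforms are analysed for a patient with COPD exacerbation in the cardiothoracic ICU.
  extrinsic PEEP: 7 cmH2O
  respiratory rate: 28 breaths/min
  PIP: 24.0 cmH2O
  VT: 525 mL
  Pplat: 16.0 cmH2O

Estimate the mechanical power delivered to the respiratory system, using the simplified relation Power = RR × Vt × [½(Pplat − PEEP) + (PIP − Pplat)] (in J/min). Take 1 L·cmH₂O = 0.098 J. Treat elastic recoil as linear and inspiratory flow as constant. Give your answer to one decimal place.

Per-breath work = Vt × [½(Pplat−PEEP) + (PIP−Pplat)] = 0.525 × [0.5×9.0 + 8.0] = 0.525 × 12.5 = 6.563 L·cmH2O.
Power = 28 × 6.563 = 183.76 L·cmH2O/min.
× 0.098 J/(L·cmH2O) → 18.008 J/min.

18.0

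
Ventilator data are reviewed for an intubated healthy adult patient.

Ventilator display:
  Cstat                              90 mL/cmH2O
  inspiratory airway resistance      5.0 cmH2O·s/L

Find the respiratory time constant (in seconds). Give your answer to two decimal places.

τ = R × C = 5.0 × 90 mL/cmH2O = 5.0 × 0.090 L/cmH2O = 0.45 s.

0.45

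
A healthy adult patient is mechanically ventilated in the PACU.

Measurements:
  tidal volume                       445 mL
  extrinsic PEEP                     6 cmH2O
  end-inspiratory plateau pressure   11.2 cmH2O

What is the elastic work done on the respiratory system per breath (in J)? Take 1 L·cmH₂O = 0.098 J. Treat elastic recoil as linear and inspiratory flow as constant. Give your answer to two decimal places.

Elastic work ≈ ½ × (Pplat − PEEP) × Vt = 0.5 × (11.2 − 6) × 0.445 L = 0.5 × 5.2 × 0.445 = 1.157 L·cmH2O.
× 0.098 J/(L·cmH2O) → 0.1134 J.

0.11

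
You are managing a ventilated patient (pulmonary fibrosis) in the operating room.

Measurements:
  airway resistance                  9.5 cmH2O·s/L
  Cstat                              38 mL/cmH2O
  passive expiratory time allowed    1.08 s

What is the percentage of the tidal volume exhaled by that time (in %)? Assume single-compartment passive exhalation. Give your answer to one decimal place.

τ = R × C = 9.5 × 38 mL/cmH2O = 9.5 × 0.038 L/cmH2O = 0.361 s.
Passive exhalation: V(t)/V₀ = e^(−t/τ) = e^(−1.08/0.361) = 0.0502.
Fraction exhaled = 1 − 0.0502 = 0.9498 → 94.98%.

95.0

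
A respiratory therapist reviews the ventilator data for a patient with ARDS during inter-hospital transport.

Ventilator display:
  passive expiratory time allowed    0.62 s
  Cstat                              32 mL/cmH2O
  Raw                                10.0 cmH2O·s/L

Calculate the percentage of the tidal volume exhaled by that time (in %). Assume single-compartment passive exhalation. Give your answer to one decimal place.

85.6

τ = R × C = 10.0 × 32 mL/cmH2O = 10.0 × 0.032 L/cmH2O = 0.32 s.
Passive exhalation: V(t)/V₀ = e^(−t/τ) = e^(−0.62/0.32) = 0.1441.
Fraction exhaled = 1 − 0.1441 = 0.8559 → 85.59%.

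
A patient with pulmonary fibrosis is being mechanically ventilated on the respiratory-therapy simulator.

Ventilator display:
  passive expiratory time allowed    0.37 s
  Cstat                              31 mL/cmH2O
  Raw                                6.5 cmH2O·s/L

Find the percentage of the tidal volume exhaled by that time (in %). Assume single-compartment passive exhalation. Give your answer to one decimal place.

τ = R × C = 6.5 × 31 mL/cmH2O = 6.5 × 0.031 L/cmH2O = 0.2015 s.
Passive exhalation: V(t)/V₀ = e^(−t/τ) = e^(−0.37/0.2015) = 0.1594.
Fraction exhaled = 1 − 0.1594 = 0.8406 → 84.06%.

84.1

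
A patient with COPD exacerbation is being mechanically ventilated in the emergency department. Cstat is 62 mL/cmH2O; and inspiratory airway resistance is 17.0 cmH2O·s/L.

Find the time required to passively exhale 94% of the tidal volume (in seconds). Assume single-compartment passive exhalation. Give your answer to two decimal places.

τ = R × C = 17.0 × 62 mL/cmH2O = 17.0 × 0.062 L/cmH2O = 1.054 s.
Exhaled fraction f = 1 − e^(−t/τ) → t = −τ·ln(1 − f) = −1.054·ln(0.06) = 2.965 s.

2.97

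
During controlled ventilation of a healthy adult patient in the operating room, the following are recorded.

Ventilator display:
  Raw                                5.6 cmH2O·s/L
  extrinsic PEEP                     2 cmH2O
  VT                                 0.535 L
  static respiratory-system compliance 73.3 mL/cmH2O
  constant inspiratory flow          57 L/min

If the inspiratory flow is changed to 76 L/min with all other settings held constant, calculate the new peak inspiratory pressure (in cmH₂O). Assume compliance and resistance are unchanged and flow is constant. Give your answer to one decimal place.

Flow: 57 L/min ÷ 60 = 0.95 L/s.
New flow: 76 L/min ÷ 60 = 1.2667 L/s.
PIP = Vt/C + R·V̇ + PEEP (constant-flow equation of motion).
Only the resistive term changes: ΔPIP = R × ΔV̇ = 5.6 × (1.2667 − 0.95) = 5.6 × 0.3167 = 1.774 cmH2O.
Original PIP = 535/73.3 + 5.6×0.95 + 2 = 14.619 cmH2O; new PIP = 14.619 + (1.774) = 16.393 cmH2O.

16.4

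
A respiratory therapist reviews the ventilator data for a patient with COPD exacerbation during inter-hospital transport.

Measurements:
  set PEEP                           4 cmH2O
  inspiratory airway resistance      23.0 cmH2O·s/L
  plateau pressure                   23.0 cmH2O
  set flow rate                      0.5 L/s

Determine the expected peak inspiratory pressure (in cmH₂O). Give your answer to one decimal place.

PIP = Pplat + Raw × flow = 23.0 + 23.0 × 0.5 = 23.0 + 11.5 = 34.5 cmH2O.

34.5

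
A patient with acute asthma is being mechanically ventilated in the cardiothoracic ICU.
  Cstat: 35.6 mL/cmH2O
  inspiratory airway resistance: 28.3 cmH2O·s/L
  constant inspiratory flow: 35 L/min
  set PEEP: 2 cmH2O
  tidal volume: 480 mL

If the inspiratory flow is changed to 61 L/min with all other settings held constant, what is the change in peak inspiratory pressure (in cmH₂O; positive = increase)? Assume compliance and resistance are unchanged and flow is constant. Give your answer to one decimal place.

Flow: 35 L/min ÷ 60 = 0.5833 L/s.
New flow: 61 L/min ÷ 60 = 1.0167 L/s.
PIP = Vt/C + R·V̇ + PEEP (constant-flow equation of motion).
Only the resistive term changes: ΔPIP = R × ΔV̇ = 28.3 × (1.0167 − 0.5833) = 28.3 × 0.4334 = 12.265 cmH2O.

12.3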